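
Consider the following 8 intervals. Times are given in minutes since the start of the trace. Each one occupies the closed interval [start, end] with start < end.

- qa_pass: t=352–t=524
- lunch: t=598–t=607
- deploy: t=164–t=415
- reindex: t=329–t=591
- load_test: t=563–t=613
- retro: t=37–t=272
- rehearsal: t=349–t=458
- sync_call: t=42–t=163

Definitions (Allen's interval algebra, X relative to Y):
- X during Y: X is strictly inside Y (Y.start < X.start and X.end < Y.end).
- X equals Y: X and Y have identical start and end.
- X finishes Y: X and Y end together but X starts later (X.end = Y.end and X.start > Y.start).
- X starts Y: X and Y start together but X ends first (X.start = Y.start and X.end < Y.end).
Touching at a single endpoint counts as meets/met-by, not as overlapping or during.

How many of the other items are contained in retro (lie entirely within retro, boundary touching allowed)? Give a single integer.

1

Target retro = [t=37, t=272].
deploy [t=164, t=415] → overlapped-by → no.
load_test [t=563, t=613] → after → no.
lunch [t=598, t=607] → after → no.
qa_pass [t=352, t=524] → after → no.
rehearsal [t=349, t=458] → after → no.
reindex [t=329, t=591] → after → no.
sync_call [t=42, t=163] → during → counts.
Total: 1.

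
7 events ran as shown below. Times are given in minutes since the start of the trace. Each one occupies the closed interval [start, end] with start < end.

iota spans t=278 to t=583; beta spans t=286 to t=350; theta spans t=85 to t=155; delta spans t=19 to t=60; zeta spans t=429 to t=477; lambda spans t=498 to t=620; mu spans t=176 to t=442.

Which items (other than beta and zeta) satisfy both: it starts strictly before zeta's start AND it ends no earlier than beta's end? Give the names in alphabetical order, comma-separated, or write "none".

iota, mu

Conditions: its start is strictly before zeta's start (X.start < t=429) AND its end is no earlier than beta's end (X.end >= t=350).
delta: start t=19 < t=429? ✓; end t=60 >= t=350? ✗ → no.
iota: start t=278 < t=429? ✓; end t=583 >= t=350? ✓ → yes.
lambda: start t=498 < t=429? ✗; end t=620 >= t=350? ✓ → no.
mu: start t=176 < t=429? ✓; end t=442 >= t=350? ✓ → yes.
theta: start t=85 < t=429? ✓; end t=155 >= t=350? ✗ → no.
Result: iota, mu.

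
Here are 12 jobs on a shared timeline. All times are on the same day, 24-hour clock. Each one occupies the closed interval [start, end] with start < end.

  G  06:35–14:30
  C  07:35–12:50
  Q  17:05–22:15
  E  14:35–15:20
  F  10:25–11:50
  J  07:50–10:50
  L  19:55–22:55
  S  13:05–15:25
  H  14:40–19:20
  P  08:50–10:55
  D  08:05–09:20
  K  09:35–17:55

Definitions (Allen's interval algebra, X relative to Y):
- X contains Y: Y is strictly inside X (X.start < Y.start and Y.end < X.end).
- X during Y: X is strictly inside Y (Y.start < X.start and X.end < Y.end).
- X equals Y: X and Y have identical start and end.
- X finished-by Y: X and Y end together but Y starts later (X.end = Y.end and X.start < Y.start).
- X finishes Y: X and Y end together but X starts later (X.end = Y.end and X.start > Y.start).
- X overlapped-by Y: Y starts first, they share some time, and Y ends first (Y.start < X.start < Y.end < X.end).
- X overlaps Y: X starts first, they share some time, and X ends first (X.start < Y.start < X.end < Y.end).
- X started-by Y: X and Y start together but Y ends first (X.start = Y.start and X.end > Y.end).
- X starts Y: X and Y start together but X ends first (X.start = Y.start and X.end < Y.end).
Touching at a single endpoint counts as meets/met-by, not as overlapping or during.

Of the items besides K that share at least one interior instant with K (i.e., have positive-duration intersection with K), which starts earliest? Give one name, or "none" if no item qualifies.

G

Target K = [09:35, 17:55].
C [07:35, 12:50] → overlaps → candidate.
D [08:05, 09:20] → before → excluded.
E [14:35, 15:20] → during → candidate.
F [10:25, 11:50] → during → candidate.
G [06:35, 14:30] → overlaps → candidate.
H [14:40, 19:20] → overlapped-by → candidate.
J [07:50, 10:50] → overlaps → candidate.
L [19:55, 22:55] → after → excluded.
P [08:50, 10:55] → overlaps → candidate.
Q [17:05, 22:15] → overlapped-by → candidate.
S [13:05, 15:25] → during → candidate.
Among candidates, earliest start is 06:35 → G.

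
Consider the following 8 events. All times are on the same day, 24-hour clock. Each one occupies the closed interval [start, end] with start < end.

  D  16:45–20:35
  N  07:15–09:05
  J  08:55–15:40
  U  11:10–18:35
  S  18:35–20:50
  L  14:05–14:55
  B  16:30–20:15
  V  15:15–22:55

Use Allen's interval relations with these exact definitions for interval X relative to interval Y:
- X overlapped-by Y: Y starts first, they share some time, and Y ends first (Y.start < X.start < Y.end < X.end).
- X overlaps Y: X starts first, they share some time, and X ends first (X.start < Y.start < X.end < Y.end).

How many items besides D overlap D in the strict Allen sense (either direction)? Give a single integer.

3

Target D = [16:45, 20:35].
B [16:30, 20:15] → overlaps → counts.
J [08:55, 15:40] → before → no.
L [14:05, 14:55] → before → no.
N [07:15, 09:05] → before → no.
S [18:35, 20:50] → overlapped-by → counts.
U [11:10, 18:35] → overlaps → counts.
V [15:15, 22:55] → contains → no.
Total: 3.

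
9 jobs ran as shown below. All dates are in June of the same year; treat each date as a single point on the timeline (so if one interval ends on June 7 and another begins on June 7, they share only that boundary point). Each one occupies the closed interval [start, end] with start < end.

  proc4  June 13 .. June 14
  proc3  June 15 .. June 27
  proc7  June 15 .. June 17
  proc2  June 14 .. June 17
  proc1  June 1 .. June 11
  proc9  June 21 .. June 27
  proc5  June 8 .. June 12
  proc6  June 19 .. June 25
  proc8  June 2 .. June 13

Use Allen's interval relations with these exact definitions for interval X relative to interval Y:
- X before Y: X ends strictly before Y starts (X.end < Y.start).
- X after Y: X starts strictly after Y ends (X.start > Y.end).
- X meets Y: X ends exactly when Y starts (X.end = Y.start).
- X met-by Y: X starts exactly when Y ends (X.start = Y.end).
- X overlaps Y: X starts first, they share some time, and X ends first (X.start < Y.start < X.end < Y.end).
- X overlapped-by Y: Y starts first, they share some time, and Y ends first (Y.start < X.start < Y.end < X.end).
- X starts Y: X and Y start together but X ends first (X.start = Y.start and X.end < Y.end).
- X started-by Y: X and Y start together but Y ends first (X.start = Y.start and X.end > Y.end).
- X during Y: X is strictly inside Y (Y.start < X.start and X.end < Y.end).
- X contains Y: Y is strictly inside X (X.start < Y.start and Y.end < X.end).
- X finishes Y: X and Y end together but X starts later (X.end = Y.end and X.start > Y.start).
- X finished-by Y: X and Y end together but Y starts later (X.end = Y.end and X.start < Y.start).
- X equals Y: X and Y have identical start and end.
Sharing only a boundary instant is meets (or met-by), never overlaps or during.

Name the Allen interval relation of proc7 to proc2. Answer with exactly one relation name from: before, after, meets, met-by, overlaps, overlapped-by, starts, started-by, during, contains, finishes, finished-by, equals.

proc7 = [June 15, June 17]; proc2 = [June 14, June 17].
Compare endpoints: proc7.start > proc2.start, proc7.start < proc2.end, proc7.end > proc2.start, proc7.end = proc2.end.
That pattern is 'finishes'.

finishes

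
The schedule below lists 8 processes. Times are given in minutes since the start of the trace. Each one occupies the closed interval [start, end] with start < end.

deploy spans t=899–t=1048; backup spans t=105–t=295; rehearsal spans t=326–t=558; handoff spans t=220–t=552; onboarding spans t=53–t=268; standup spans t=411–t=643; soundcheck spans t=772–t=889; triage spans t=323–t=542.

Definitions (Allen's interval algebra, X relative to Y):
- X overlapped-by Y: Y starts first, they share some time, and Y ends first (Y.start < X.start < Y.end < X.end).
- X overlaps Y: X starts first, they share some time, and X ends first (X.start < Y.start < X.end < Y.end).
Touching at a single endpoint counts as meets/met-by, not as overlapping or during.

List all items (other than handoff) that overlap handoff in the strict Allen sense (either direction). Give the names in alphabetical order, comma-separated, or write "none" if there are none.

backup, onboarding, rehearsal, standup

Target handoff = [t=220, t=552].
backup [t=105, t=295] → overlaps → yes.
deploy [t=899, t=1048] → after → no.
onboarding [t=53, t=268] → overlaps → yes.
rehearsal [t=326, t=558] → overlapped-by → yes.
soundcheck [t=772, t=889] → after → no.
standup [t=411, t=643] → overlapped-by → yes.
triage [t=323, t=542] → during → no.
Result: backup, onboarding, rehearsal, standup.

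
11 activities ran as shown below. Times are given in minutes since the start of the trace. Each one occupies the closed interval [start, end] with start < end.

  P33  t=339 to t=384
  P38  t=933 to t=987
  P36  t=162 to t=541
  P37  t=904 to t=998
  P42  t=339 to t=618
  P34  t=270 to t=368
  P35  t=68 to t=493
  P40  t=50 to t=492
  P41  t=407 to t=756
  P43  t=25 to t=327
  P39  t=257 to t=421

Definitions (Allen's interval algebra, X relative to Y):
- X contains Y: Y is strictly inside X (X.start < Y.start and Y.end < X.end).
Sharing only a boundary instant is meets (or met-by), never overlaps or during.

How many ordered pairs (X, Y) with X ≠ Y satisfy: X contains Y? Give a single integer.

12

Checking all 110 ordered pairs for relation 'contains'; matching pairs in alphabetical order:
(P35, P33): P35 contains P33 ✓
(P35, P34): P35 contains P34 ✓
(P35, P39): P35 contains P39 ✓
(P36, P33): P36 contains P33 ✓
(P36, P34): P36 contains P34 ✓
(P36, P39): P36 contains P39 ✓
(P37, P38): P37 contains P38 ✓
(P39, P33): P39 contains P33 ✓
(P39, P34): P39 contains P34 ✓
(P40, P33): P40 contains P33 ✓
(P40, P34): P40 contains P34 ✓
(P40, P39): P40 contains P39 ✓
Count: 12.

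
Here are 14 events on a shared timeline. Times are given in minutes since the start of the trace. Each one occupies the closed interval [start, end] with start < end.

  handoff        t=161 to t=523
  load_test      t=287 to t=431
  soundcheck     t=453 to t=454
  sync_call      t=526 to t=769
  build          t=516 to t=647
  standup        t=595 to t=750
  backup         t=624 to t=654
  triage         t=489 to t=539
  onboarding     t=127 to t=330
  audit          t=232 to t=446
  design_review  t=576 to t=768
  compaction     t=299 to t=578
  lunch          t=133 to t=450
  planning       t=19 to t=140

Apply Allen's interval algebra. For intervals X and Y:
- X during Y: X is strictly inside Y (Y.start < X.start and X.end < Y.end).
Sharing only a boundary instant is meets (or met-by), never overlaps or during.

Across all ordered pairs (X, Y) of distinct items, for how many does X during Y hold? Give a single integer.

Checking all 182 ordered pairs for relation 'during'; matching pairs in alphabetical order:
(audit, handoff): audit during handoff ✓
(audit, lunch): audit during lunch ✓
(backup, design_review): backup during design_review ✓
(backup, standup): backup during standup ✓
(backup, sync_call): backup during sync_call ✓
(design_review, sync_call): design_review during sync_call ✓
(load_test, audit): load_test during audit ✓
(load_test, handoff): load_test during handoff ✓
(load_test, lunch): load_test during lunch ✓
(soundcheck, compaction): soundcheck during compaction ✓
(soundcheck, handoff): soundcheck during handoff ✓
(standup, design_review): standup during design_review ✓
(standup, sync_call): standup during sync_call ✓
(triage, compaction): triage during compaction ✓
Count: 14.

14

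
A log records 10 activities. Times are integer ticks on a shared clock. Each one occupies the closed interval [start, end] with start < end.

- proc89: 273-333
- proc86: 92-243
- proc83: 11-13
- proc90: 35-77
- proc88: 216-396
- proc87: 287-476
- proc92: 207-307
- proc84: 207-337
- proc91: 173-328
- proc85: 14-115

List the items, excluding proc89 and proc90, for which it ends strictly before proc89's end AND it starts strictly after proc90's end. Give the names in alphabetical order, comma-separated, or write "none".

Conditions: its end is strictly before proc89's end (X.end < 333) AND its start is strictly after proc90's end (X.start > 77).
proc83: end 13 < 333? ✓; start 11 > 77? ✗ → no.
proc84: end 337 < 333? ✗; start 207 > 77? ✓ → no.
proc85: end 115 < 333? ✓; start 14 > 77? ✗ → no.
proc86: end 243 < 333? ✓; start 92 > 77? ✓ → yes.
proc87: end 476 < 333? ✗; start 287 > 77? ✓ → no.
proc88: end 396 < 333? ✗; start 216 > 77? ✓ → no.
proc91: end 328 < 333? ✓; start 173 > 77? ✓ → yes.
proc92: end 307 < 333? ✓; start 207 > 77? ✓ → yes.
Result: proc86, proc91, proc92.

proc86, proc91, proc92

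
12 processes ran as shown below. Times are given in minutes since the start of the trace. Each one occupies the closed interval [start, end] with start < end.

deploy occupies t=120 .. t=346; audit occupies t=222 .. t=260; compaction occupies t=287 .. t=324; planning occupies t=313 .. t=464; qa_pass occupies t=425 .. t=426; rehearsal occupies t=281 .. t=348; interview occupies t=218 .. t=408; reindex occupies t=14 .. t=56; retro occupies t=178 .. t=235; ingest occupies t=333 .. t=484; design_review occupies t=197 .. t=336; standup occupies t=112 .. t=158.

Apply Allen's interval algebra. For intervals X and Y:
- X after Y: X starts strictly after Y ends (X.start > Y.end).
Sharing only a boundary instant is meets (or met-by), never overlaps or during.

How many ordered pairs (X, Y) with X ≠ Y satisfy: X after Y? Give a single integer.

36

Checking all 132 ordered pairs for relation 'after'; matching pairs in alphabetical order:
(audit, reindex): audit after reindex ✓
(audit, standup): audit after standup ✓
(compaction, audit): compaction after audit ✓
(compaction, reindex): compaction after reindex ✓
(compaction, retro): compaction after retro ✓
(compaction, standup): compaction after standup ✓
(deploy, reindex): deploy after reindex ✓
(design_review, reindex): design_review after reindex ✓
(design_review, standup): design_review after standup ✓
(ingest, audit): ingest after audit ✓
(ingest, compaction): ingest after compaction ✓
(ingest, reindex): ingest after reindex ✓
(ingest, retro): ingest after retro ✓
(ingest, standup): ingest after standup ✓
(interview, reindex): interview after reindex ✓
(interview, standup): interview after standup ✓
(planning, audit): planning after audit ✓
(planning, reindex): planning after reindex ✓
(planning, retro): planning after retro ✓
(planning, standup): planning after standup ✓
(qa_pass, audit): qa_pass after audit ✓
(qa_pass, compaction): qa_pass after compaction ✓
(qa_pass, deploy): qa_pass after deploy ✓
(qa_pass, design_review): qa_pass after design_review ✓
... plus 12 further pairs not listed.
Count: 36.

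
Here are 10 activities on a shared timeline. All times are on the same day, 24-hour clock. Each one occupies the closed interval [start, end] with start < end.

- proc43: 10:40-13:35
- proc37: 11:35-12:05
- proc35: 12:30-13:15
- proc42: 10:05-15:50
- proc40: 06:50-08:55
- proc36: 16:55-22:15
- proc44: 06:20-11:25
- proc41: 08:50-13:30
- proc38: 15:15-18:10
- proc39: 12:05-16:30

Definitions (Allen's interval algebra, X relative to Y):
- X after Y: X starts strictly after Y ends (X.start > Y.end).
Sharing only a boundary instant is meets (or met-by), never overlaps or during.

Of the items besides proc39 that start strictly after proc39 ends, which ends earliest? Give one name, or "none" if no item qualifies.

Target proc39 = [12:05, 16:30].
proc35 [12:30, 13:15] → during → excluded.
proc36 [16:55, 22:15] → after → candidate.
proc37 [11:35, 12:05] → meets → excluded.
proc38 [15:15, 18:10] → overlapped-by → excluded.
proc40 [06:50, 08:55] → before → excluded.
proc41 [08:50, 13:30] → overlaps → excluded.
proc42 [10:05, 15:50] → overlaps → excluded.
proc43 [10:40, 13:35] → overlaps → excluded.
proc44 [06:20, 11:25] → before → excluded.
Among candidates, earliest end is 22:15 → proc36.

proc36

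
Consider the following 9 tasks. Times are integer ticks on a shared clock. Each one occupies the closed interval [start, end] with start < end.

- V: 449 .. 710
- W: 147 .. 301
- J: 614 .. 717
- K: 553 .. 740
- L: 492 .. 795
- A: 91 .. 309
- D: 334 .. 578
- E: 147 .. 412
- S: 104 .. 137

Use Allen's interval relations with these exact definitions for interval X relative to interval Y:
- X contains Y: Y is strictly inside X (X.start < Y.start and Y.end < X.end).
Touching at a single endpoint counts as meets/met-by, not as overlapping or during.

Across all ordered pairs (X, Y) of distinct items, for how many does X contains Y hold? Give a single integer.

Checking all 72 ordered pairs for relation 'contains'; matching pairs in alphabetical order:
(A, S): A contains S ✓
(A, W): A contains W ✓
(K, J): K contains J ✓
(L, J): L contains J ✓
(L, K): L contains K ✓
Count: 5.

5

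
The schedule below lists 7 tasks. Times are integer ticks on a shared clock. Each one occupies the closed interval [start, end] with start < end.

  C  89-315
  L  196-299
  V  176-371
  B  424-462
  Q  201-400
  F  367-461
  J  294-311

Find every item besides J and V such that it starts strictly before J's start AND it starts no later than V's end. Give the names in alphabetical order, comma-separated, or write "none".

Conditions: its start is strictly before J's start (X.start < 294) AND its start is no later than V's end (X.start <= 371).
B: start 424 < 294? ✗; start 424 <= 371? ✗ → no.
C: start 89 < 294? ✓; start 89 <= 371? ✓ → yes.
F: start 367 < 294? ✗; start 367 <= 371? ✓ → no.
L: start 196 < 294? ✓; start 196 <= 371? ✓ → yes.
Q: start 201 < 294? ✓; start 201 <= 371? ✓ → yes.
Result: C, L, Q.

C, L, Q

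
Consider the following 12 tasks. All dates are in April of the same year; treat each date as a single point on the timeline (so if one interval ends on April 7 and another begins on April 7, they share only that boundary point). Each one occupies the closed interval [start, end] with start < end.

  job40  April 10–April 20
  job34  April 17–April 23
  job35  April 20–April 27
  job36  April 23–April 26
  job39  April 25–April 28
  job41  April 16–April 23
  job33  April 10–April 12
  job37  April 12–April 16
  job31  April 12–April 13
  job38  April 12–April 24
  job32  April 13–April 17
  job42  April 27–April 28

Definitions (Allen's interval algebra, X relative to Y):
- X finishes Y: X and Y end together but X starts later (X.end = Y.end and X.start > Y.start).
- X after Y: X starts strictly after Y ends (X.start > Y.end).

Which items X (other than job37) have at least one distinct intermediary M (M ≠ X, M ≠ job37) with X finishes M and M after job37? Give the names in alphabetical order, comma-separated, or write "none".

Target job37 = [April 12, April 16].
Intermediaries M with M after job37: job34, job35, job36, job39, job42.
Via job34 — items with X finishes job34: none.
Via job35 — items with X finishes job35: none.
Via job36 — items with X finishes job36: none.
Via job39 — items with X finishes job39: job42.
Via job42 — items with X finishes job42: none.
Union: job42.

job42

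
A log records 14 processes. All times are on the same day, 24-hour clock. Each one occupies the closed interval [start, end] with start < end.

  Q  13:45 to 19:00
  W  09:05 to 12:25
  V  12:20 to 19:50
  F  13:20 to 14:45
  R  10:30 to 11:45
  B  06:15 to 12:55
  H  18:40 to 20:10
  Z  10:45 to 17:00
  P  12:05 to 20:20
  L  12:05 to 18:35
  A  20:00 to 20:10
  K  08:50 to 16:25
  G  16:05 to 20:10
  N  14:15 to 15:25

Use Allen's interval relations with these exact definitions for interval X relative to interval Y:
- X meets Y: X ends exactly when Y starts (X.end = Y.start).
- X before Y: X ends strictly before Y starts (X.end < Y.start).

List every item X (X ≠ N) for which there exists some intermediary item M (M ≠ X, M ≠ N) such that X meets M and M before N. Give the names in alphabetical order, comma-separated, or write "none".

Target N = [14:15, 15:25].
Intermediaries M with M before N: B, R, W.
Via B — items with X meets B: none.
Via R — items with X meets R: none.
Via W — items with X meets W: none.
Union: none.

none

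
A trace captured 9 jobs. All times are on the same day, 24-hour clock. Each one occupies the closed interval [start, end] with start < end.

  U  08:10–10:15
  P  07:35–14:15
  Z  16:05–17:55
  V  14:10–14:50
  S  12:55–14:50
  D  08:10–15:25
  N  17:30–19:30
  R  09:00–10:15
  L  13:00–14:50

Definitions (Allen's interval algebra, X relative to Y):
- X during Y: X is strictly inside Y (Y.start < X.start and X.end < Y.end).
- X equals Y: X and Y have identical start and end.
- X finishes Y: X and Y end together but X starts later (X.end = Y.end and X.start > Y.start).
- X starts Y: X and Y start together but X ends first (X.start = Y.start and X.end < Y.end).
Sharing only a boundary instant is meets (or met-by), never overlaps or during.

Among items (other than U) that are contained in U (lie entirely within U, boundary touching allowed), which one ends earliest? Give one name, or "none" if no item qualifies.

Target U = [08:10, 10:15].
D [08:10, 15:25] → started-by → excluded.
L [13:00, 14:50] → after → excluded.
N [17:30, 19:30] → after → excluded.
P [07:35, 14:15] → contains → excluded.
R [09:00, 10:15] → finishes → candidate.
S [12:55, 14:50] → after → excluded.
V [14:10, 14:50] → after → excluded.
Z [16:05, 17:55] → after → excluded.
Among candidates, earliest end is 10:15 → R.

R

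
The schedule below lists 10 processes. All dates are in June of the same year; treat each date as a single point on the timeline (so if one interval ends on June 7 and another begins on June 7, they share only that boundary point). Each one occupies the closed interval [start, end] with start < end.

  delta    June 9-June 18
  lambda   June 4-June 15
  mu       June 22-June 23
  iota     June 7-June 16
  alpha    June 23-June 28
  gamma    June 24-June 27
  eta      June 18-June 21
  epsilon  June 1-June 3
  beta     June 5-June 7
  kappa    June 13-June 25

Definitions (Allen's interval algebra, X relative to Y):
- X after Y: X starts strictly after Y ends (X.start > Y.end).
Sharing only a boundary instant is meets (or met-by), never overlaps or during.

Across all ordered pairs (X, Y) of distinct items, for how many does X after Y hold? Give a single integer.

30

Checking all 90 ordered pairs for relation 'after'; matching pairs in alphabetical order:
(alpha, beta): alpha after beta ✓
(alpha, delta): alpha after delta ✓
(alpha, epsilon): alpha after epsilon ✓
(alpha, eta): alpha after eta ✓
(alpha, iota): alpha after iota ✓
(alpha, lambda): alpha after lambda ✓
(beta, epsilon): beta after epsilon ✓
(delta, beta): delta after beta ✓
(delta, epsilon): delta after epsilon ✓
(eta, beta): eta after beta ✓
(eta, epsilon): eta after epsilon ✓
(eta, iota): eta after iota ✓
(eta, lambda): eta after lambda ✓
(gamma, beta): gamma after beta ✓
(gamma, delta): gamma after delta ✓
(gamma, epsilon): gamma after epsilon ✓
(gamma, eta): gamma after eta ✓
(gamma, iota): gamma after iota ✓
(gamma, lambda): gamma after lambda ✓
(gamma, mu): gamma after mu ✓
(iota, epsilon): iota after epsilon ✓
(kappa, beta): kappa after beta ✓
(kappa, epsilon): kappa after epsilon ✓
(lambda, epsilon): lambda after epsilon ✓
... plus 6 further pairs not listed.
Count: 30.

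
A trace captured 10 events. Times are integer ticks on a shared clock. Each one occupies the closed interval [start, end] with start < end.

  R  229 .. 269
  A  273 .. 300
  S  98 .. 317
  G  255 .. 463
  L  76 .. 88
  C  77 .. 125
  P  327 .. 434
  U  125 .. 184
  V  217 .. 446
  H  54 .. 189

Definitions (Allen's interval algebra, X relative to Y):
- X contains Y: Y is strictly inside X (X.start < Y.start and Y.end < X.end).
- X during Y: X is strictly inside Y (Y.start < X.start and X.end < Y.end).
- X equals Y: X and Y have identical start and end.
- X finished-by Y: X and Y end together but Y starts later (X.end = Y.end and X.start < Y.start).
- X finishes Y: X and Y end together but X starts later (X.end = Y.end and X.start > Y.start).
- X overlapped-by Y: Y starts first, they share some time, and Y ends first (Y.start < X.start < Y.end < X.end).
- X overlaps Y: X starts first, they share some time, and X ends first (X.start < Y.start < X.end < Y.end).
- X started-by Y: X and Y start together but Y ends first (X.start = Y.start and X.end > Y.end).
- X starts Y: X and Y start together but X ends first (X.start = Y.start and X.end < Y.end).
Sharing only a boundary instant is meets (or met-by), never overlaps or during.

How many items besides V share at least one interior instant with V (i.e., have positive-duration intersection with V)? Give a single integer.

5

Target V = [217, 446].
A [273, 300] → during → counts.
C [77, 125] → before → no.
G [255, 463] → overlapped-by → counts.
H [54, 189] → before → no.
L [76, 88] → before → no.
P [327, 434] → during → counts.
R [229, 269] → during → counts.
S [98, 317] → overlaps → counts.
U [125, 184] → before → no.
Total: 5.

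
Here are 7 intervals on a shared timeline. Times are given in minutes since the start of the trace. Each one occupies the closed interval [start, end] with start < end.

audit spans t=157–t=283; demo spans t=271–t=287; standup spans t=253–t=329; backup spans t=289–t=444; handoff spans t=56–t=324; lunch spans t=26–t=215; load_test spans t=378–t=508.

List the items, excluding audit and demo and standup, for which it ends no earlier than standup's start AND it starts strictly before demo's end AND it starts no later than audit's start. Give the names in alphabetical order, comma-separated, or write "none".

Conditions: its end is no earlier than standup's start (X.end >= t=253) AND its start is strictly before demo's end (X.start < t=287) AND its start is no later than audit's start (X.start <= t=157).
backup: end t=444 >= t=253? ✓; start t=289 < t=287? ✗; start t=289 <= t=157? ✗ → no.
handoff: end t=324 >= t=253? ✓; start t=56 < t=287? ✓; start t=56 <= t=157? ✓ → yes.
load_test: end t=508 >= t=253? ✓; start t=378 < t=287? ✗; start t=378 <= t=157? ✗ → no.
lunch: end t=215 >= t=253? ✗; start t=26 < t=287? ✓; start t=26 <= t=157? ✓ → no.
Result: handoff.

handoff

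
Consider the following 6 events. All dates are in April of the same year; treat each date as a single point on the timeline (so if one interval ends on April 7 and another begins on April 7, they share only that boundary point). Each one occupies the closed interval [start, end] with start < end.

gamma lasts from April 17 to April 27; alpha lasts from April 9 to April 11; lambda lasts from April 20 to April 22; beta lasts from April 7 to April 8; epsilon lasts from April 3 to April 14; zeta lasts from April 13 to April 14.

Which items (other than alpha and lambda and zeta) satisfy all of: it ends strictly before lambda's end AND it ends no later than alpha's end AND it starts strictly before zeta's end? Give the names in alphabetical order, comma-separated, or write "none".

beta

Conditions: its end is strictly before lambda's end (X.end < April 22) AND its end is no later than alpha's end (X.end <= April 11) AND its start is strictly before zeta's end (X.start < April 14).
beta: end April 8 < April 22? ✓; end April 8 <= April 11? ✓; start April 7 < April 14? ✓ → yes.
epsilon: end April 14 < April 22? ✓; end April 14 <= April 11? ✗; start April 3 < April 14? ✓ → no.
gamma: end April 27 < April 22? ✗; end April 27 <= April 11? ✗; start April 17 < April 14? ✗ → no.
Result: beta.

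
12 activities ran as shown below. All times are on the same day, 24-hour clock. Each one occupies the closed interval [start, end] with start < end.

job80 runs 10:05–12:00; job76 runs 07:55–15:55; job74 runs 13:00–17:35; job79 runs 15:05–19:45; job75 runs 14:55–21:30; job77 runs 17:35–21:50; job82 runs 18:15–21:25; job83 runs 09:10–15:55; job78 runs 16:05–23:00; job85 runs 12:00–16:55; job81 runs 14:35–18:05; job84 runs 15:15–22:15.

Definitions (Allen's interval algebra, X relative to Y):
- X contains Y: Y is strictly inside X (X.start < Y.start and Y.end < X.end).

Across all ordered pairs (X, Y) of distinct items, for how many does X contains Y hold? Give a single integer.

Checking all 132 ordered pairs for relation 'contains'; matching pairs in alphabetical order:
(job75, job79): job75 contains job79 ✓
(job75, job82): job75 contains job82 ✓
(job76, job80): job76 contains job80 ✓
(job77, job82): job77 contains job82 ✓
(job78, job77): job78 contains job77 ✓
(job78, job82): job78 contains job82 ✓
(job83, job80): job83 contains job80 ✓
(job84, job77): job84 contains job77 ✓
(job84, job82): job84 contains job82 ✓
Count: 9.

9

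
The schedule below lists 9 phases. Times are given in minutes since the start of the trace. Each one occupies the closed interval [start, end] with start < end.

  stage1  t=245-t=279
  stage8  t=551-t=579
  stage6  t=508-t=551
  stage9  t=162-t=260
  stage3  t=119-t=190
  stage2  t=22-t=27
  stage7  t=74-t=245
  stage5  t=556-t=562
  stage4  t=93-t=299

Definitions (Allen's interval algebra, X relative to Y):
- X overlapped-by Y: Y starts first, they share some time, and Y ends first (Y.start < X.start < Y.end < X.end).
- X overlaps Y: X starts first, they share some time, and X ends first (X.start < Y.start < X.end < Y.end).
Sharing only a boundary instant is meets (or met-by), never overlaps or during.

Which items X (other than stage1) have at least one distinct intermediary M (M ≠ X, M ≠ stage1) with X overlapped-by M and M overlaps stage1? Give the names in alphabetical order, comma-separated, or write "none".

Target stage1 = [t=245, t=279].
Intermediaries M with M overlaps stage1: stage9.
Via stage9 — items with X overlapped-by stage9: none.
Union: none.

none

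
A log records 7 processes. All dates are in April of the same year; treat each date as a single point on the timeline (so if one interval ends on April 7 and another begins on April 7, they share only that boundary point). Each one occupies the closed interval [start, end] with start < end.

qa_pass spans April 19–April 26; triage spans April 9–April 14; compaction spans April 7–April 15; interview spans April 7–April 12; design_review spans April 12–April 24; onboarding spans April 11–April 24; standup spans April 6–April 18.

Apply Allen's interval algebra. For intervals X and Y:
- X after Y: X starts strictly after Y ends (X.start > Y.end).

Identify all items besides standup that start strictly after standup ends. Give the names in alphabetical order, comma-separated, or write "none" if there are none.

Target standup = [April 6, April 18].
compaction [April 7, April 15] → during → no.
design_review [April 12, April 24] → overlapped-by → no.
interview [April 7, April 12] → during → no.
onboarding [April 11, April 24] → overlapped-by → no.
qa_pass [April 19, April 26] → after → yes.
triage [April 9, April 14] → during → no.
Result: qa_pass.

qa_pass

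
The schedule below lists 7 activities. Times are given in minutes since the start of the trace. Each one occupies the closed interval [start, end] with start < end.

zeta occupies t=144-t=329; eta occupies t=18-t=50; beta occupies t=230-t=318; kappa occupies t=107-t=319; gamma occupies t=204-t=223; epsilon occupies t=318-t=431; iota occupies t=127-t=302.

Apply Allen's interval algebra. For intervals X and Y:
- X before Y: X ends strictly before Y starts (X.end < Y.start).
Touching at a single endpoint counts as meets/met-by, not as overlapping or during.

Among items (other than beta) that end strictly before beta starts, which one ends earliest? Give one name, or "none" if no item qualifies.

eta

Target beta = [t=230, t=318].
epsilon [t=318, t=431] → met-by → excluded.
eta [t=18, t=50] → before → candidate.
gamma [t=204, t=223] → before → candidate.
iota [t=127, t=302] → overlaps → excluded.
kappa [t=107, t=319] → contains → excluded.
zeta [t=144, t=329] → contains → excluded.
Among candidates, earliest end is t=50 → eta.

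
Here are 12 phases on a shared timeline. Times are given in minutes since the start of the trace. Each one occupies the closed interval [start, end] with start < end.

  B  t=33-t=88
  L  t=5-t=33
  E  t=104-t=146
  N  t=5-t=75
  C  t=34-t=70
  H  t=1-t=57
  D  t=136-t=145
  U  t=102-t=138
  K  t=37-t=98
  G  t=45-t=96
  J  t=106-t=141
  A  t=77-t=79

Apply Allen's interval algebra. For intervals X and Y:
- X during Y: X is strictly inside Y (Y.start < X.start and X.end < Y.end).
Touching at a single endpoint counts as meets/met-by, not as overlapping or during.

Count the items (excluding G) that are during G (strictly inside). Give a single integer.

Target G = [t=45, t=96].
A [t=77, t=79] → during → counts.
B [t=33, t=88] → overlaps → no.
C [t=34, t=70] → overlaps → no.
D [t=136, t=145] → after → no.
E [t=104, t=146] → after → no.
H [t=1, t=57] → overlaps → no.
J [t=106, t=141] → after → no.
K [t=37, t=98] → contains → no.
L [t=5, t=33] → before → no.
N [t=5, t=75] → overlaps → no.
U [t=102, t=138] → after → no.
Total: 1.

1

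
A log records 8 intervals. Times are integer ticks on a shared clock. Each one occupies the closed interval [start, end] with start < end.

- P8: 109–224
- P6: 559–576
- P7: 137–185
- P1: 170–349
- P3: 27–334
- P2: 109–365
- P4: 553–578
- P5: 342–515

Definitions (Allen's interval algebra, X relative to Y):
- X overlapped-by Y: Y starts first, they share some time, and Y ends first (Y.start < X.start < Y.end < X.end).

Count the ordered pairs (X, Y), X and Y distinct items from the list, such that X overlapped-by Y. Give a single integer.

Checking all 56 ordered pairs for relation 'overlapped-by'; matching pairs in alphabetical order:
(P1, P3): P1 overlapped-by P3 ✓
(P1, P7): P1 overlapped-by P7 ✓
(P1, P8): P1 overlapped-by P8 ✓
(P2, P3): P2 overlapped-by P3 ✓
(P5, P1): P5 overlapped-by P1 ✓
(P5, P2): P5 overlapped-by P2 ✓
Count: 6.

6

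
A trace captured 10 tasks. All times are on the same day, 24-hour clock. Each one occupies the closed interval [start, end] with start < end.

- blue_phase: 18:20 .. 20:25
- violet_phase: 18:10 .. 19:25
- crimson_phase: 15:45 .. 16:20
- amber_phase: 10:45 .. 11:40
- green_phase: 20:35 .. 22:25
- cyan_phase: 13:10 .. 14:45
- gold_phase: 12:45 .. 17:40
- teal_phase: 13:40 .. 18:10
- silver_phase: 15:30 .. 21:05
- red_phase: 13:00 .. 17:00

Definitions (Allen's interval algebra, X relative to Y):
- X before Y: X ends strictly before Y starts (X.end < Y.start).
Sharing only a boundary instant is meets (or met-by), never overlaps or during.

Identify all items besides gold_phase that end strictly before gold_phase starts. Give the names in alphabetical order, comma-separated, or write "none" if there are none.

amber_phase

Target gold_phase = [12:45, 17:40].
amber_phase [10:45, 11:40] → before → yes.
blue_phase [18:20, 20:25] → after → no.
crimson_phase [15:45, 16:20] → during → no.
cyan_phase [13:10, 14:45] → during → no.
green_phase [20:35, 22:25] → after → no.
red_phase [13:00, 17:00] → during → no.
silver_phase [15:30, 21:05] → overlapped-by → no.
teal_phase [13:40, 18:10] → overlapped-by → no.
violet_phase [18:10, 19:25] → after → no.
Result: amber_phase.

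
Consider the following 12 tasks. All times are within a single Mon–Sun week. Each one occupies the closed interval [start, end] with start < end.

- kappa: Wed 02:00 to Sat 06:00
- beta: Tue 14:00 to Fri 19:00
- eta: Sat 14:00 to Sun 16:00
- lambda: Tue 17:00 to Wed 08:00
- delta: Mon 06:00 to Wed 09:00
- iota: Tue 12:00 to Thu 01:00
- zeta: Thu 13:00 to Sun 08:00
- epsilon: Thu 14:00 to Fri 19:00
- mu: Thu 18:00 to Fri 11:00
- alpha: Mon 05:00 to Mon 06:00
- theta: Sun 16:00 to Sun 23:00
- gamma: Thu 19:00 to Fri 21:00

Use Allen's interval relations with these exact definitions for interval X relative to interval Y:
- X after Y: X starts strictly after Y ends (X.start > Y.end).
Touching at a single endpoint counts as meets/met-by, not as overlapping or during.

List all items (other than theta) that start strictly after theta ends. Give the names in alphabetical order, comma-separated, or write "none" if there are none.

Target theta = [Sun 16:00, Sun 23:00].
alpha [Mon 05:00, Mon 06:00] → before → no.
beta [Tue 14:00, Fri 19:00] → before → no.
delta [Mon 06:00, Wed 09:00] → before → no.
epsilon [Thu 14:00, Fri 19:00] → before → no.
eta [Sat 14:00, Sun 16:00] → meets → no.
gamma [Thu 19:00, Fri 21:00] → before → no.
iota [Tue 12:00, Thu 01:00] → before → no.
kappa [Wed 02:00, Sat 06:00] → before → no.
lambda [Tue 17:00, Wed 08:00] → before → no.
mu [Thu 18:00, Fri 11:00] → before → no.
zeta [Thu 13:00, Sun 08:00] → before → no.
Result: none.

none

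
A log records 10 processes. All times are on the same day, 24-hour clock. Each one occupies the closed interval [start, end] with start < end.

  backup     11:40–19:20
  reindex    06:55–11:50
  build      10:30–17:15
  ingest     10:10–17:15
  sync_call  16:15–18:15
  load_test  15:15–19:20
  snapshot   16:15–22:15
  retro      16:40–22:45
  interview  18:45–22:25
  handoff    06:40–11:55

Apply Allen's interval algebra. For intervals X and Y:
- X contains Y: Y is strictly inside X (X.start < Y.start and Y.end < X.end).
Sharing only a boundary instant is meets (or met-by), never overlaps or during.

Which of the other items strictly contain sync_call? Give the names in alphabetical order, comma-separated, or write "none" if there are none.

backup, load_test

Target sync_call = [16:15, 18:15].
backup [11:40, 19:20] → contains → yes.
build [10:30, 17:15] → overlaps → no.
handoff [06:40, 11:55] → before → no.
ingest [10:10, 17:15] → overlaps → no.
interview [18:45, 22:25] → after → no.
load_test [15:15, 19:20] → contains → yes.
reindex [06:55, 11:50] → before → no.
retro [16:40, 22:45] → overlapped-by → no.
snapshot [16:15, 22:15] → started-by → no.
Result: backup, load_test.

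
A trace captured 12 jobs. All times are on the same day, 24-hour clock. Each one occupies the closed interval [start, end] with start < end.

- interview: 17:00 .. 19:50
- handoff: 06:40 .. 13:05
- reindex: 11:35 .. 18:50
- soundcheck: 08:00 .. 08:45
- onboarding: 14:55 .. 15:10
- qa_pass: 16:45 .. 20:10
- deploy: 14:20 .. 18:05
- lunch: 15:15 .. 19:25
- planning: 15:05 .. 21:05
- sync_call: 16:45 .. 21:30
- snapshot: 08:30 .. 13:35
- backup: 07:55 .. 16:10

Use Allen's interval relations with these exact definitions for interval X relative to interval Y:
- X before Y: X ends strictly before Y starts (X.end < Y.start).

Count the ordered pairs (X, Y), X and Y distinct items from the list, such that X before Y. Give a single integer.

29

Checking all 132 ordered pairs for relation 'before'; matching pairs in alphabetical order:
(backup, interview): backup before interview ✓
(backup, qa_pass): backup before qa_pass ✓
(backup, sync_call): backup before sync_call ✓
(handoff, deploy): handoff before deploy ✓
(handoff, interview): handoff before interview ✓
(handoff, lunch): handoff before lunch ✓
(handoff, onboarding): handoff before onboarding ✓
(handoff, planning): handoff before planning ✓
(handoff, qa_pass): handoff before qa_pass ✓
(handoff, sync_call): handoff before sync_call ✓
(onboarding, interview): onboarding before interview ✓
(onboarding, lunch): onboarding before lunch ✓
(onboarding, qa_pass): onboarding before qa_pass ✓
(onboarding, sync_call): onboarding before sync_call ✓
(snapshot, deploy): snapshot before deploy ✓
(snapshot, interview): snapshot before interview ✓
(snapshot, lunch): snapshot before lunch ✓
(snapshot, onboarding): snapshot before onboarding ✓
(snapshot, planning): snapshot before planning ✓
(snapshot, qa_pass): snapshot before qa_pass ✓
(snapshot, sync_call): snapshot before sync_call ✓
(soundcheck, deploy): soundcheck before deploy ✓
(soundcheck, interview): soundcheck before interview ✓
(soundcheck, lunch): soundcheck before lunch ✓
... plus 5 further pairs not listed.
Count: 29.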